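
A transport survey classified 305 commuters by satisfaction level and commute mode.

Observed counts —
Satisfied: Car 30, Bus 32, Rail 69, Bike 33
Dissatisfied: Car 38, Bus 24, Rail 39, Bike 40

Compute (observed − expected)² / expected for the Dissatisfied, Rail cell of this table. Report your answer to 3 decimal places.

2.392

Row total (Dissatisfied) = 141; column total (Rail) = 108; N = 305.
Expected count E = 141 × 108 / 305 = 49.9279.
Contribution = (O − E)²/E = (39 − 49.9279)² / 49.9279 = 2.392.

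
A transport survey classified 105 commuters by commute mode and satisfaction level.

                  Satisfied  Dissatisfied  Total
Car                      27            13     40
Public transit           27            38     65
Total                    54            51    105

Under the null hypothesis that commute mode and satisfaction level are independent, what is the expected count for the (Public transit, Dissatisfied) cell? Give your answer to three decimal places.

31.571

Row total (Public transit) = 65; column total (Dissatisfied) = 51; grand total N = 105.
Expected count = (row total × column total) / N = 65 × 51 / 105 = 31.571.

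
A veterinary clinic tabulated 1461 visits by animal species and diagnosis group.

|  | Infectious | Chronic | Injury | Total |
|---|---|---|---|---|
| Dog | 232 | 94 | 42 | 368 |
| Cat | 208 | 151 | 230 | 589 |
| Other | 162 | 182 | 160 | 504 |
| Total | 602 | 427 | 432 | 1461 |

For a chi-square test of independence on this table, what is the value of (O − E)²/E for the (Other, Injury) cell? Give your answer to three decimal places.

Row total (Other) = 504; column total (Injury) = 432; N = 1461.
Expected count E = 504 × 432 / 1461 = 149.0267.
Contribution = (O − E)²/E = (160 − 149.0267)² / 149.0267 = 0.808.

0.808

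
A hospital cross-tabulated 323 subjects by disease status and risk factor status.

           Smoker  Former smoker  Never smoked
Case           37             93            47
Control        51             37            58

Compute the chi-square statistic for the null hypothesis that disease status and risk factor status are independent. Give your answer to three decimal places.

24.756

Row totals: 177, 146. Column totals: 88, 130, 105. Grand total N = 323.
Expected counts (row total × column total / N):
  Case, Smoker: 177×88/323 = 48.2229
  Case, Former smoker: 177×130/323 = 71.2384
  Case, Never smoked: 177×105/323 = 57.5387
  Control, Smoker: 146×88/323 = 39.7771
  Control, Former smoker: 146×130/323 = 58.7616
  Control, Never smoked: 146×105/323 = 47.4613
Contributions (O − E)²/E:
  (37 − 48.2229)²/48.2229 = 2.6119
  (93 − 71.2384)²/71.2384 = 6.6476
  (47 − 57.5387)²/57.5387 = 1.9303
  (51 − 39.7771)²/39.7771 = 3.1665
  (37 − 58.7616)²/58.7616 = 8.0591
  (58 − 47.4613)²/47.4613 = 2.3401
χ² = 2.6119 + 6.6476 + 1.9303 + 3.1665 + 8.0591 + 2.3401 = 24.756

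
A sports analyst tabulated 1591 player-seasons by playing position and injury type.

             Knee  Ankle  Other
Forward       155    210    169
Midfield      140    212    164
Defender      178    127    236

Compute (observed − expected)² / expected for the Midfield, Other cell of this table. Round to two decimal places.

Row total (Midfield) = 516; column total (Other) = 569; N = 1591.
Expected count E = 516 × 569 / 1591 = 184.541.
Contribution = (O − E)²/E = (164 − 184.541)² / 184.541 = 2.29.

2.29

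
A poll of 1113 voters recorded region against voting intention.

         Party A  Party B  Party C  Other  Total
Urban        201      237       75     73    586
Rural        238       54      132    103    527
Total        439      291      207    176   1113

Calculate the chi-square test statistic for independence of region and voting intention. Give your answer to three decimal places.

Grand total N = 1113.
Expected counts (row total × column total / N):
  Urban, Party A: 586×439/1113 = 231.1357
  Urban, Party B: 586×291/1113 = 153.2129
  Urban, Party C: 586×207/1113 = 108.9865
  Urban, Other: 586×176/1113 = 92.6649
  Rural, Party A: 527×439/1113 = 207.8643
  Rural, Party B: 527×291/1113 = 137.7871
  Rural, Party C: 527×207/1113 = 98.0135
  Rural, Other: 527×176/1113 = 83.3351
Contributions (O − E)²/E:
  (201 − 231.1357)²/231.1357 = 3.9291
  (237 − 153.2129)²/153.2129 = 45.8204
  (75 − 108.9865)²/108.9865 = 10.5984
  (73 − 92.6649)²/92.6649 = 4.1732
  (238 − 207.8643)²/207.8643 = 4.3690
  (54 − 137.7871)²/137.7871 = 50.9502
  (132 − 98.0135)²/98.0135 = 11.7849
  (103 − 83.3351)²/83.3351 = 4.6404
χ² = 3.9291 + 45.8204 + 10.5984 + 4.1732 + 4.3690 + 50.9502 + 11.7849 + 4.6404 = 136.266

136.266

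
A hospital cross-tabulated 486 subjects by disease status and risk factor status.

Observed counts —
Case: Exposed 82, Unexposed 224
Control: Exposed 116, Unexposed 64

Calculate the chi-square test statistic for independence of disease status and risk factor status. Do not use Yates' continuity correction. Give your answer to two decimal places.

Row totals: 306, 180. Column totals: 198, 288. Grand total N = 486.
Expected counts (row total × column total / N):
  Case, Exposed: 306×198/486 = 124.667
  Case, Unexposed: 306×288/486 = 181.333
  Control, Exposed: 180×198/486 = 73.333
  Control, Unexposed: 180×288/486 = 106.667
Contributions (O − E)²/E:
  (82 − 124.667)²/124.667 = 14.6027
  (224 − 181.333)²/181.333 = 10.0394
  (116 − 73.333)²/73.333 = 24.8247
  (64 − 106.667)²/106.667 = 17.0669
χ² = 14.6027 + 10.0394 + 24.8247 + 17.0669 = 66.53

66.53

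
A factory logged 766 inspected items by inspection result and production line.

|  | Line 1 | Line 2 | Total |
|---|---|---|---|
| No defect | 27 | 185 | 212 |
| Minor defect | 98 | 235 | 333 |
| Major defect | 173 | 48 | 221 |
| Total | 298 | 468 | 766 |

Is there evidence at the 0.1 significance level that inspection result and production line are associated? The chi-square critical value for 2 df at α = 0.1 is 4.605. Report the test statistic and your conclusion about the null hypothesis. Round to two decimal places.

Grand total N = 766.
Expected counts (row total × column total / N):
  No defect, Line 1: 212×298/766 = 82.475
  No defect, Line 2: 212×468/766 = 129.525
  Minor defect, Line 1: 333×298/766 = 129.548
  Minor defect, Line 2: 333×468/766 = 203.452
  Major defect, Line 1: 221×298/766 = 85.977
  Major defect, Line 2: 221×468/766 = 135.023
Contributions (O − E)²/E:
  (27 − 82.475)²/82.475 = 37.3140
  (185 − 129.525)²/129.525 = 23.7597
  (98 − 129.548)²/129.548 = 7.6827
  (235 − 203.452)²/203.452 = 4.8919
  (173 − 85.977)²/85.977 = 88.0817
  (48 − 135.023)²/135.023 = 56.0868
χ² = 37.3140 + 23.7597 + 7.6827 + 4.8919 + 88.0817 + 56.0868 = 217.82
df = (3−1)(2−1) = 2. Since 217.82 > 4.605, reject the null hypothesis of independence at α = 0.1.

217.82; reject H₀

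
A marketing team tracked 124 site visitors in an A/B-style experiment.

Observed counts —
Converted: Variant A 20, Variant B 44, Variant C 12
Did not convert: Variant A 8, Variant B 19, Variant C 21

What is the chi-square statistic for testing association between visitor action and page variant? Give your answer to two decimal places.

11.80

Row totals: 76, 48. Column totals: 28, 63, 33. Grand total N = 124.
Expected counts (row total × column total / N):
  Converted, Variant A: 76×28/124 = 17.161
  Converted, Variant B: 76×63/124 = 38.613
  Converted, Variant C: 76×33/124 = 20.226
  Did not convert, Variant A: 48×28/124 = 10.839
  Did not convert, Variant B: 48×63/124 = 24.387
  Did not convert, Variant C: 48×33/124 = 12.774
Contributions (O − E)²/E:
  (20 − 17.161)²/17.161 = 0.4697
  (44 − 38.613)²/38.613 = 0.7516
  (12 − 20.226)²/20.226 = 3.3455
  (8 − 10.839)²/10.839 = 0.7436
  (19 − 24.387)²/24.387 = 1.1900
  (21 − 12.774)²/12.774 = 5.2973
χ² = 0.4697 + 0.7516 + 3.3455 + 0.7436 + 1.1900 + 5.2973 = 11.80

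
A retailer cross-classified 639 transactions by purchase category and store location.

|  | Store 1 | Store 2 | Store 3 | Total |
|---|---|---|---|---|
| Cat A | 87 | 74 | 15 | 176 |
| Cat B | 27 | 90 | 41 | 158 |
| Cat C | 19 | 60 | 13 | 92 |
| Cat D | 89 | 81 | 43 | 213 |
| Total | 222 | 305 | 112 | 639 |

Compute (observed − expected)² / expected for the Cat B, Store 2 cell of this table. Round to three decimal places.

Row total (Cat B) = 158; column total (Store 2) = 305; N = 639.
Expected count E = 158 × 305 / 639 = 75.4147.
Contribution = (O − E)²/E = (90 − 75.4147)² / 75.4147 = 2.821.

2.821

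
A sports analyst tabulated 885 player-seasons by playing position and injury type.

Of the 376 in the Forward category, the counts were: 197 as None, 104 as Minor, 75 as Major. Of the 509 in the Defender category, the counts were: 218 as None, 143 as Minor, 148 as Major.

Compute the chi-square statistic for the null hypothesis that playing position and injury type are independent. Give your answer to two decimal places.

11.39

Row totals: 376, 509. Column totals: 415, 247, 223. Grand total N = 885.
Expected counts (row total × column total / N):
  Forward, None: 376×415/885 = 176.316
  Forward, Minor: 376×247/885 = 104.940
  Forward, Major: 376×223/885 = 94.744
  Defender, None: 509×415/885 = 238.684
  Defender, Minor: 509×247/885 = 142.060
  Defender, Major: 509×223/885 = 128.256
Contributions (O − E)²/E:
  (197 − 176.316)²/176.316 = 2.4265
  (104 − 104.940)²/104.940 = 0.0084
  (75 − 94.744)²/94.744 = 4.1145
  (218 − 238.684)²/238.684 = 1.7924
  (143 − 142.060)²/142.060 = 0.0062
  (148 − 128.256)²/128.256 = 3.0394
χ² = 2.4265 + 0.0084 + 4.1145 + 1.7924 + 0.0062 + 3.0394 = 11.39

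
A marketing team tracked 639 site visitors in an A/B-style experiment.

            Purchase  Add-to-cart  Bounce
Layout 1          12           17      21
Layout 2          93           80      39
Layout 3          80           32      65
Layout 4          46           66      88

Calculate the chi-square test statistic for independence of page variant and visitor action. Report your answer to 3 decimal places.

55.060

Row totals: 50, 212, 177, 200. Column totals: 231, 195, 213. Grand total N = 639.
Expected counts (row total × column total / N):
  Layout 1, Purchase: 50×231/639 = 18.0751
  Layout 1, Add-to-cart: 50×195/639 = 15.2582
  Layout 1, Bounce: 50×213/639 = 16.6667
  Layout 2, Purchase: 212×231/639 = 76.6385
  Layout 2, Add-to-cart: 212×195/639 = 64.6948
  Layout 2, Bounce: 212×213/639 = 70.6667
  Layout 3, Purchase: 177×231/639 = 63.9859
  Layout 3, Add-to-cart: 177×195/639 = 54.0141
  Layout 3, Bounce: 177×213/639 = 59.0000
  Layout 4, Purchase: 200×231/639 = 72.3005
  Layout 4, Add-to-cart: 200×195/639 = 61.0329
  Layout 4, Bounce: 200×213/639 = 66.6667
Contributions (O − E)²/E:
  (12 − 18.0751)²/18.0751 = 2.0419
  (17 − 15.2582)²/15.2582 = 0.1988
  (21 − 16.6667)²/16.6667 = 1.1266
  (93 − 76.6385)²/76.6385 = 3.4930
  (80 − 64.6948)²/64.6948 = 3.6208
  (39 − 70.6667)²/70.6667 = 14.1903
  (80 − 63.9859)²/63.9859 = 4.0079
  (32 − 54.0141)²/54.0141 = 8.9721
  (65 − 59.0000)²/59.0000 = 0.6102
  (46 − 72.3005)²/72.3005 = 9.5672
  (66 − 61.0329)²/61.0329 = 0.4042
  (88 − 66.6667)²/66.6667 = 6.8266
χ² = 2.0419 + 0.1988 + 1.1266 + 3.4930 + 3.6208 + 14.1903 + 4.0079 + 8.9721 + 0.6102 + 9.5672 + 0.4042 + 6.8266 = 55.060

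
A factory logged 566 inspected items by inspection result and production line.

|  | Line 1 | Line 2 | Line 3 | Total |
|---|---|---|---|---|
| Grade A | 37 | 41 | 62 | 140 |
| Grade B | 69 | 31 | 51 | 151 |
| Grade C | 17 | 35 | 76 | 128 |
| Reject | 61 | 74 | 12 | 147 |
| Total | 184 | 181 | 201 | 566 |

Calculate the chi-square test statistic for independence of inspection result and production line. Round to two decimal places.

105.39

Grand total N = 566.
Expected counts (row total × column total / N):
  Grade A, Line 1: 140×184/566 = 45.512
  Grade A, Line 2: 140×181/566 = 44.770
  Grade A, Line 3: 140×201/566 = 49.717
  Grade B, Line 1: 151×184/566 = 49.088
  Grade B, Line 2: 151×181/566 = 48.288
  Grade B, Line 3: 151×201/566 = 53.624
  Grade C, Line 1: 128×184/566 = 41.611
  Grade C, Line 2: 128×181/566 = 40.933
  Grade C, Line 3: 128×201/566 = 45.456
  Reject, Line 1: 147×184/566 = 47.788
  Reject, Line 2: 147×181/566 = 47.009
  Reject, Line 3: 147×201/566 = 52.203
Contributions (O − E)²/E:
  (37 − 45.512)²/45.512 = 1.5920
  (41 − 44.770)²/44.770 = 0.3175
  (62 − 49.717)²/49.717 = 3.0346
  (69 − 49.088)²/49.088 = 8.0771
  (31 − 48.288)²/48.288 = 6.1894
  (51 − 53.624)²/53.624 = 0.1284
  (17 − 41.611)²/41.611 = 14.5563
  (35 − 40.933)²/40.933 = 0.8600
  (76 − 45.456)²/45.456 = 20.5239
  (61 − 47.788)²/47.788 = 3.6527
  (74 − 47.009)²/47.009 = 15.4973
  (12 − 52.203)²/52.203 = 30.9615
χ² = 1.5920 + 0.3175 + 3.0346 + 8.0771 + 6.1894 + 0.1284 + 14.5563 + 0.8600 + 20.5239 + 3.6527 + 15.4973 + 30.9615 = 105.39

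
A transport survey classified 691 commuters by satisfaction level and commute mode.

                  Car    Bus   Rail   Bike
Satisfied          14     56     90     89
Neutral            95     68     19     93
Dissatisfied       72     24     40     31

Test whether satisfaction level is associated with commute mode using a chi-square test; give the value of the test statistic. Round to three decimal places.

Row totals: 249, 275, 167. Column totals: 181, 148, 149, 213. Grand total N = 691.
Expected counts (row total × column total / N):
  Satisfied, Car: 249×181/691 = 65.2229
  Satisfied, Bus: 249×148/691 = 53.3314
  Satisfied, Rail: 249×149/691 = 53.6918
  Satisfied, Bike: 249×213/691 = 76.7540
  Neutral, Car: 275×181/691 = 72.0333
  Neutral, Bus: 275×148/691 = 58.9001
  Neutral, Rail: 275×149/691 = 59.2981
  Neutral, Bike: 275×213/691 = 84.7685
  Dissatisfied, Car: 167×181/691 = 43.7438
  Dissatisfied, Bus: 167×148/691 = 35.7685
  Dissatisfied, Rail: 167×149/691 = 36.0101
  Dissatisfied, Bike: 167×213/691 = 51.4776
Contributions (O − E)²/E:
  (14 − 65.2229)²/65.2229 = 40.2280
  (56 − 53.3314)²/53.3314 = 0.1335
  (90 − 53.6918)²/53.6918 = 24.5528
  (89 − 76.7540)²/76.7540 = 1.9538
  (95 − 72.0333)²/72.0333 = 7.3226
  (68 − 58.9001)²/58.9001 = 1.4059
  (19 − 59.2981)²/59.2981 = 27.3860
  (93 − 84.7685)²/84.7685 = 0.7993
  (72 − 43.7438)²/43.7438 = 18.2520
  (24 − 35.7685)²/35.7685 = 3.8721
  (40 − 36.0101)²/36.0101 = 0.4421
  (31 − 51.4776)²/51.4776 = 8.1459
χ² = 40.2280 + 0.1335 + 24.5528 + 1.9538 + 7.3226 + 1.4059 + 27.3860 + 0.7993 + 18.2520 + 3.8721 + 0.4421 + 8.1459 = 134.494

134.494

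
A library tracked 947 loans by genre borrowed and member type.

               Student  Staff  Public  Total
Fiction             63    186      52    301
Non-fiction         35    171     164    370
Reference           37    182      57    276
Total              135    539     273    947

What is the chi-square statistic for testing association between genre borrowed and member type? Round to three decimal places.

79.323

Grand total N = 947.
Expected counts (row total × column total / N):
  Fiction, Student: 301×135/947 = 42.90919
  Fiction, Staff: 301×539/947 = 171.31890
  Fiction, Public: 301×273/947 = 86.77191
  Non-fiction, Student: 370×135/947 = 52.74551
  Non-fiction, Staff: 370×539/947 = 210.59134
  Non-fiction, Public: 370×273/947 = 106.66315
  Reference, Student: 276×135/947 = 39.34530
  Reference, Staff: 276×539/947 = 157.08976
  Reference, Public: 276×273/947 = 79.56494
Contributions (O − E)²/E:
  (63 − 42.90919)²/42.90919 = 9.4069
  (186 − 171.31890)²/171.31890 = 1.2581
  (52 − 86.77191)²/86.77191 = 13.9341
  (35 − 52.74551)²/52.74551 = 5.9702
  (171 − 210.59134)²/210.59134 = 7.4432
  (164 − 106.66315)²/106.66315 = 30.8215
  (37 − 39.34530)²/39.34530 = 0.1398
  (182 − 157.08976)²/157.08976 = 3.9501
  (57 − 79.56494)²/79.56494 = 6.3995
χ² = 9.4069 + 1.2581 + 13.9341 + 5.9702 + 7.4432 + 30.8215 + 0.1398 + 3.9501 + 6.3995 = 79.323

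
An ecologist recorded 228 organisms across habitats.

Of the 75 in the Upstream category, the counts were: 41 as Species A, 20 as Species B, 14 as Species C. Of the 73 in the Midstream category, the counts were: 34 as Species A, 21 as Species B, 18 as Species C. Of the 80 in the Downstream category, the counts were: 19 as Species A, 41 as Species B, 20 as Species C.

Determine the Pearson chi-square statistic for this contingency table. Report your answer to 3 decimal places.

18.613

Row totals: 75, 73, 80. Column totals: 94, 82, 52. Grand total N = 228.
Expected counts (row total × column total / N):
  Upstream, Species A: 75×94/228 = 30.9211
  Upstream, Species B: 75×82/228 = 26.9737
  Upstream, Species C: 75×52/228 = 17.1053
  Midstream, Species A: 73×94/228 = 30.0965
  Midstream, Species B: 73×82/228 = 26.2544
  Midstream, Species C: 73×52/228 = 16.6491
  Downstream, Species A: 80×94/228 = 32.9825
  Downstream, Species B: 80×82/228 = 28.7719
  Downstream, Species C: 80×52/228 = 18.2456
Contributions (O − E)²/E:
  (41 − 30.9211)²/30.9211 = 3.2853
  (20 − 26.9737)²/26.9737 = 1.8030
  (14 − 17.1053)²/17.1053 = 0.5637
  (34 − 30.0965)²/30.0965 = 0.5063
  (21 − 26.2544)²/26.2544 = 1.0516
  (18 − 16.6491)²/16.6491 = 0.1096
  (19 − 32.9825)²/32.9825 = 5.9277
  (41 − 28.7719)²/28.7719 = 5.1970
  (20 − 18.2456)²/18.2456 = 0.1687
χ² = 3.2853 + 1.8030 + 0.5637 + 0.5063 + 1.0516 + 0.1096 + 5.9277 + 5.1970 + 0.1687 = 18.613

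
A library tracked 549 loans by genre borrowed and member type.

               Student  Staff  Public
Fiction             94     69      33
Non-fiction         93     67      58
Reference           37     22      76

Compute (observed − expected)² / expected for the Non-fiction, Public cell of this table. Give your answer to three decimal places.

Row total (Non-fiction) = 218; column total (Public) = 167; N = 549.
Expected count E = 218 × 167 / 549 = 66.3133.
Contribution = (O − E)²/E = (58 − 66.3133)² / 66.3133 = 1.042.

1.042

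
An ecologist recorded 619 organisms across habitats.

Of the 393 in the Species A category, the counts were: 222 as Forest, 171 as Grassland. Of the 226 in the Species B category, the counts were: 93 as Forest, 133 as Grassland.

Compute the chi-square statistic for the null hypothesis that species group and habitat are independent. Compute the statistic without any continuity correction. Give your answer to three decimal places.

Row totals: 393, 226. Column totals: 315, 304. Grand total N = 619.
Expected counts (row total × column total / N):
  Species A, Forest: 393×315/619 = 199.9919
  Species A, Grassland: 393×304/619 = 193.0081
  Species B, Forest: 226×315/619 = 115.0081
  Species B, Grassland: 226×304/619 = 110.9919
Contributions (O − E)²/E:
  (222 − 199.9919)²/199.9919 = 2.4219
  (171 − 193.0081)²/193.0081 = 2.5095
  (93 − 115.0081)²/115.0081 = 4.2115
  (133 − 110.9919)²/110.9919 = 4.3639
χ² = 2.4219 + 2.5095 + 4.2115 + 4.3639 = 13.507

13.507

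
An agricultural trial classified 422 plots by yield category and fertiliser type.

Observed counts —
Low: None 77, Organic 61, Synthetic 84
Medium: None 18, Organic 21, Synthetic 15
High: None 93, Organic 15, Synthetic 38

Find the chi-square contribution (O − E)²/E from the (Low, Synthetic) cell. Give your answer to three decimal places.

1.974

Row total (Low) = 222; column total (Synthetic) = 137; N = 422.
Expected count E = 222 × 137 / 422 = 72.0711.
Contribution = (O − E)²/E = (84 − 72.0711)² / 72.0711 = 1.974.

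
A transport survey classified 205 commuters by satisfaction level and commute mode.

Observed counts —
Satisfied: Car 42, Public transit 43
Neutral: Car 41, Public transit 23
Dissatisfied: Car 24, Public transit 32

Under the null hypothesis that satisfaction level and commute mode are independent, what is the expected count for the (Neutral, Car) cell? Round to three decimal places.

Row total (Neutral) = 64; column total (Car) = 107; grand total N = 205.
Expected count = (row total × column total) / N = 64 × 107 / 205 = 33.405.

33.405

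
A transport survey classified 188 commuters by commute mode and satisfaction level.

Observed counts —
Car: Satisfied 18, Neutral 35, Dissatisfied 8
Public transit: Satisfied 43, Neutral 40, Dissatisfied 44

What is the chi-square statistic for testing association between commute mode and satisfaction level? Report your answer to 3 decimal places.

Row totals: 61, 127. Column totals: 61, 75, 52. Grand total N = 188.
Expected counts (row total × column total / N):
  Car, Satisfied: 61×61/188 = 19.79255
  Car, Neutral: 61×75/188 = 24.33511
  Car, Dissatisfied: 61×52/188 = 16.87234
  Public transit, Satisfied: 127×61/188 = 41.20745
  Public transit, Neutral: 127×75/188 = 50.66489
  Public transit, Dissatisfied: 127×52/188 = 35.12766
Contributions (O − E)²/E:
  (18 − 19.79255)²/19.79255 = 0.1623
  (35 − 24.33511)²/24.33511 = 4.6739
  (8 − 16.87234)²/16.87234 = 4.6655
  (43 − 41.20745)²/41.20745 = 0.0780
  (40 − 50.66489)²/50.66489 = 2.2449
  (44 − 35.12766)²/35.12766 = 2.2409
χ² = 0.1623 + 4.6739 + 4.6655 + 0.0780 + 2.2449 + 2.2409 = 14.066

14.066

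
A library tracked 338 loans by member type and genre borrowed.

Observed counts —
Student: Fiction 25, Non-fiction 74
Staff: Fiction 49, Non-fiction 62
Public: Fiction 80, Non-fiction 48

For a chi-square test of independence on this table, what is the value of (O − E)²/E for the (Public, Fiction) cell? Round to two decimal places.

Row total (Public) = 128; column total (Fiction) = 154; N = 338.
Expected count E = 128 × 154 / 338 = 58.320.
Contribution = (O − E)²/E = (80 − 58.320)² / 58.320 = 8.06.

8.06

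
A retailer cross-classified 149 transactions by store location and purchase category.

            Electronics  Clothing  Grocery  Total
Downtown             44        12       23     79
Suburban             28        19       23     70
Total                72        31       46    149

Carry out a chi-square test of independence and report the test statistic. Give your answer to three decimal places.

Grand total N = 149.
Expected counts (row total × column total / N):
  Downtown, Electronics: 79×72/149 = 38.1745
  Downtown, Clothing: 79×31/149 = 16.4362
  Downtown, Grocery: 79×46/149 = 24.3893
  Suburban, Electronics: 70×72/149 = 33.8255
  Suburban, Clothing: 70×31/149 = 14.5638
  Suburban, Grocery: 70×46/149 = 21.6107
Contributions (O − E)²/E:
  (44 − 38.1745)²/38.1745 = 0.8890
  (12 − 16.4362)²/16.4362 = 1.1973
  (23 − 24.3893)²/24.3893 = 0.0791
  (28 − 33.8255)²/33.8255 = 1.0033
  (19 − 14.5638)²/14.5638 = 1.3513
  (23 − 21.6107)²/21.6107 = 0.0893
χ² = 0.8890 + 1.1973 + 0.0791 + 1.0033 + 1.3513 + 0.0893 = 4.609

4.609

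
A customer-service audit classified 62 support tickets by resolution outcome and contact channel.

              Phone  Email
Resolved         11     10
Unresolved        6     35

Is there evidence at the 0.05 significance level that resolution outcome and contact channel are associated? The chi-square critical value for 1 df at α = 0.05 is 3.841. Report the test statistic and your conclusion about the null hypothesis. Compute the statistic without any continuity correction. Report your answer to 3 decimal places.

9.942; reject H₀

Row totals: 21, 41. Column totals: 17, 45. Grand total N = 62.
Expected counts (row total × column total / N):
  Resolved, Phone: 21×17/62 = 5.7581
  Resolved, Email: 21×45/62 = 15.2419
  Unresolved, Phone: 41×17/62 = 11.2419
  Unresolved, Email: 41×45/62 = 29.7581
Contributions (O − E)²/E:
  (11 − 5.7581)²/5.7581 = 4.7720
  (10 − 15.2419)²/15.2419 = 1.8028
  (6 − 11.2419)²/11.2419 = 2.4442
  (35 − 29.7581)²/29.7581 = 0.9234
χ² = 4.7720 + 1.8028 + 2.4442 + 0.9234 = 9.942
df = (2−1)(2−1) = 1. Since 9.942 > 3.841, reject the null hypothesis of independence at α = 0.05.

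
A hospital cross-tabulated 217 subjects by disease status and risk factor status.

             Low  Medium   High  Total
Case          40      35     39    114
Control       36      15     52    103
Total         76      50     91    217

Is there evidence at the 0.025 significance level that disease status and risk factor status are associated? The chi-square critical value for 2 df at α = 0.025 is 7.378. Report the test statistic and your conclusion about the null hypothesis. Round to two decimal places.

Grand total N = 217.
Expected counts (row total × column total / N):
  Case, Low: 114×76/217 = 39.926
  Case, Medium: 114×50/217 = 26.267
  Case, High: 114×91/217 = 47.806
  Control, Low: 103×76/217 = 36.074
  Control, Medium: 103×50/217 = 23.733
  Control, High: 103×91/217 = 43.194
Contributions (O − E)²/E:
  (40 − 39.926)²/39.926 = 0.0001
  (35 − 26.267)²/26.267 = 2.9035
  (39 − 47.806)²/47.806 = 1.6221
  (36 − 36.074)²/36.074 = 0.0002
  (15 − 23.733)²/23.733 = 3.2135
  (52 − 43.194)²/43.194 = 1.7953
χ² = 0.0001 + 2.9035 + 1.6221 + 0.0002 + 3.2135 + 1.7953 = 9.53
df = (2−1)(3−1) = 2. Since 9.53 > 7.378, reject the null hypothesis of independence at α = 0.025.

9.53; reject H₀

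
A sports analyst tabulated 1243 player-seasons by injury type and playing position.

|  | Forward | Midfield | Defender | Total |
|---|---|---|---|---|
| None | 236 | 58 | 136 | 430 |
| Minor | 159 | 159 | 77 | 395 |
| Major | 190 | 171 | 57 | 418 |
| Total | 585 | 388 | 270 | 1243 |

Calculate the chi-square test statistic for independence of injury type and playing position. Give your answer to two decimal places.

108.83

Grand total N = 1243.
Expected counts (row total × column total / N):
  None, Forward: 430×585/1243 = 202.373
  None, Midfield: 430×388/1243 = 134.224
  None, Defender: 430×270/1243 = 93.403
  Minor, Forward: 395×585/1243 = 185.901
  Minor, Midfield: 395×388/1243 = 123.298
  Minor, Defender: 395×270/1243 = 85.800
  Major, Forward: 418×585/1243 = 196.726
  Major, Midfield: 418×388/1243 = 130.478
  Major, Defender: 418×270/1243 = 90.796
Contributions (O − E)²/E:
  (236 − 202.373)²/202.373 = 5.5876
  (58 − 134.224)²/134.224 = 43.2866
  (136 − 93.403)²/93.403 = 19.4266
  (159 − 185.901)²/185.901 = 3.8927
  (159 − 123.298)²/123.298 = 10.3378
  (77 − 85.800)²/85.800 = 0.9026
  (190 − 196.726)²/196.726 = 0.2300
  (171 − 130.478)²/130.478 = 12.5847
  (57 − 90.796)²/90.796 = 12.5795
χ² = 5.5876 + 43.2866 + 19.4266 + 3.8927 + 10.3378 + 0.9026 + 0.2300 + 12.5847 + 12.5795 = 108.83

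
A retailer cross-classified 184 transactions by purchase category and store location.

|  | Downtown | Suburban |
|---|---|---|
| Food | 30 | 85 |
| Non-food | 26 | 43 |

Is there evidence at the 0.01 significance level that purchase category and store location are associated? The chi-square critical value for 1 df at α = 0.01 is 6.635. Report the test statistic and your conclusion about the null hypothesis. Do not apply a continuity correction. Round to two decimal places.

Row totals: 115, 69. Column totals: 56, 128. Grand total N = 184.
Expected counts (row total × column total / N):
  Food, Downtown: 115×56/184 = 35.000
  Food, Suburban: 115×128/184 = 80.000
  Non-food, Downtown: 69×56/184 = 21.000
  Non-food, Suburban: 69×128/184 = 48.000
Contributions (O − E)²/E:
  (30 − 35.000)²/35.000 = 0.7143
  (85 − 80.000)²/80.000 = 0.3125
  (26 − 21.000)²/21.000 = 1.1905
  (43 − 48.000)²/48.000 = 0.5208
χ² = 0.7143 + 0.3125 + 1.1905 + 0.5208 = 2.74
df = (2−1)(2−1) = 1. Since 2.74 < 6.635, fail to reject the null hypothesis of independence at α = 0.01.

2.74; fail to reject H₀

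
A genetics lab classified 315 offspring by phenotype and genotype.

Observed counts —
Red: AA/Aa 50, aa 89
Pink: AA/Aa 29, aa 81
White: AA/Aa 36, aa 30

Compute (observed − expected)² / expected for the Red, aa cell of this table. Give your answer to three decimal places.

Row total (Red) = 139; column total (aa) = 200; N = 315.
Expected count E = 139 × 200 / 315 = 88.2540.
Contribution = (O − E)²/E = (89 − 88.2540)² / 88.2540 = 0.006.

0.006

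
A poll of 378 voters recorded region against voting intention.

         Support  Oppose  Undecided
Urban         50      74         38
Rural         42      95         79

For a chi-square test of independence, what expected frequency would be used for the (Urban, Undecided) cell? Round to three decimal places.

50.143

Row total (Urban) = 162; column total (Undecided) = 117; grand total N = 378.
Expected count = (row total × column total) / N = 162 × 117 / 378 = 50.143.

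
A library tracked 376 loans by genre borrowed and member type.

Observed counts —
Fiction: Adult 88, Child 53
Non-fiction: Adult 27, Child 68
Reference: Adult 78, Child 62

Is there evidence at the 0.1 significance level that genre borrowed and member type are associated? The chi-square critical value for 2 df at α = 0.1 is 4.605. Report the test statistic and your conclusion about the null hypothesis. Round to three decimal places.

Row totals: 141, 95, 140. Column totals: 193, 183. Grand total N = 376.
Expected counts (row total × column total / N):
  Fiction, Adult: 141×193/376 = 72.3750
  Fiction, Child: 141×183/376 = 68.6250
  Non-fiction, Adult: 95×193/376 = 48.7633
  Non-fiction, Child: 95×183/376 = 46.2367
  Reference, Adult: 140×193/376 = 71.8617
  Reference, Child: 140×183/376 = 68.1383
Contributions (O − E)²/E:
  (88 − 72.3750)²/72.3750 = 3.3733
  (53 − 68.6250)²/68.6250 = 3.5576
  (27 − 48.7633)²/48.7633 = 9.7131
  (68 − 46.2367)²/46.2367 = 10.2438
  (78 − 71.8617)²/71.8617 = 0.5243
  (62 − 68.1383)²/68.1383 = 0.5530
χ² = 3.3733 + 3.5576 + 9.7131 + 10.2438 + 0.5243 + 0.5530 = 27.965
df = (3−1)(2−1) = 2. Since 27.965 > 4.605, reject the null hypothesis of independence at α = 0.1.

27.965; reject H₀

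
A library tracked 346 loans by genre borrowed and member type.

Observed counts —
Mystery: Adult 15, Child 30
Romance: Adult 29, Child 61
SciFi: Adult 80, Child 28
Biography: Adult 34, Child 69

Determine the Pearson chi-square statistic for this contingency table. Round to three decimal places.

Row totals: 45, 90, 108, 103. Column totals: 158, 188. Grand total N = 346.
Expected counts (row total × column total / N):
  Mystery, Adult: 45×158/346 = 20.549133
  Mystery, Child: 45×188/346 = 24.450867
  Romance, Adult: 90×158/346 = 41.098266
  Romance, Child: 90×188/346 = 48.901734
  SciFi, Adult: 108×158/346 = 49.317919
  SciFi, Child: 108×188/346 = 58.682081
  Biography, Adult: 103×158/346 = 47.034682
  Biography, Child: 103×188/346 = 55.965318
Contributions (O − E)²/E:
  (15 − 20.549133)²/20.549133 = 1.4985
  (30 − 24.450867)²/24.450867 = 1.2594
  (29 − 41.098266)²/41.098266 = 3.5614
  (61 − 48.901734)²/48.901734 = 2.9931
  (80 − 49.317919)²/49.317919 = 19.0882
  (28 − 58.682081)²/58.682081 = 16.0422
  (34 − 47.034682)²/47.034682 = 3.6123
  (69 − 55.965318)²/55.965318 = 3.0359
χ² = 1.4985 + 1.2594 + 3.5614 + 2.9931 + 19.0882 + 16.0422 + 3.6123 + 3.0359 = 51.091

51.091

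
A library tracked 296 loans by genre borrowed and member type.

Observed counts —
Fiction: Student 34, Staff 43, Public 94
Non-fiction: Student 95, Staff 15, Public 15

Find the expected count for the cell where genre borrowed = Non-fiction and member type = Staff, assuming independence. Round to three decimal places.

Row total (Non-fiction) = 125; column total (Staff) = 58; grand total N = 296.
Expected count = (row total × column total) / N = 125 × 58 / 296 = 24.493.

24.493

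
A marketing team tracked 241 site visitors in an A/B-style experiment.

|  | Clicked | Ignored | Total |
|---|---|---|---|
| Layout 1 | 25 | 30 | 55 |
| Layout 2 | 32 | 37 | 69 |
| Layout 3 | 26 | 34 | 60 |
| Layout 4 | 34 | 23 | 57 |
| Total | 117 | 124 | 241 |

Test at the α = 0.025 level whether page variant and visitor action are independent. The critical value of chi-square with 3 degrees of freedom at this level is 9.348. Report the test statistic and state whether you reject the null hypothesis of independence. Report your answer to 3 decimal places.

Grand total N = 241.
Expected counts (row total × column total / N):
  Layout 1, Clicked: 55×117/241 = 26.7012
  Layout 1, Ignored: 55×124/241 = 28.2988
  Layout 2, Clicked: 69×117/241 = 33.4979
  Layout 2, Ignored: 69×124/241 = 35.5021
  Layout 3, Clicked: 60×117/241 = 29.1286
  Layout 3, Ignored: 60×124/241 = 30.8714
  Layout 4, Clicked: 57×117/241 = 27.6722
  Layout 4, Ignored: 57×124/241 = 29.3278
Contributions (O − E)²/E:
  (25 − 26.7012)²/26.7012 = 0.1084
  (30 − 28.2988)²/28.2988 = 0.1023
  (32 − 33.4979)²/33.4979 = 0.0670
  (37 − 35.5021)²/35.5021 = 0.0632
  (26 − 29.1286)²/29.1286 = 0.3360
  (34 − 30.8714)²/30.8714 = 0.3171
  (34 − 27.6722)²/27.6722 = 1.4470
  (23 − 29.3278)²/29.3278 = 1.3653
χ² = 0.1084 + 0.1023 + 0.0670 + 0.0632 + 0.3360 + 0.3171 + 1.4470 + 1.3653 = 3.806
df = (4−1)(2−1) = 3. Since 3.806 < 9.348, fail to reject the null hypothesis of independence at α = 0.025.

3.806; fail to reject H₀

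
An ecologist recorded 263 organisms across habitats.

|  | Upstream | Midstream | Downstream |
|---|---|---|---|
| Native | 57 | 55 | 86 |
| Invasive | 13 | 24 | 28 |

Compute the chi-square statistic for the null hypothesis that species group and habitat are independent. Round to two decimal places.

Row totals: 198, 65. Column totals: 70, 79, 114. Grand total N = 263.
Expected counts (row total × column total / N):
  Native, Upstream: 198×70/263 = 52.700
  Native, Midstream: 198×79/263 = 59.475
  Native, Downstream: 198×114/263 = 85.825
  Invasive, Upstream: 65×70/263 = 17.300
  Invasive, Midstream: 65×79/263 = 19.525
  Invasive, Downstream: 65×114/263 = 28.175
Contributions (O − E)²/E:
  (57 − 52.700)²/52.700 = 0.3509
  (55 − 59.475)²/59.475 = 0.3367
  (86 − 85.825)²/85.825 = 0.0004
  (13 − 17.300)²/17.300 = 1.0688
  (24 − 19.525)²/19.525 = 1.0256
  (28 − 28.175)²/28.175 = 0.0011
χ² = 0.3509 + 0.3367 + 0.0004 + 1.0688 + 1.0256 + 0.0011 = 2.78

2.78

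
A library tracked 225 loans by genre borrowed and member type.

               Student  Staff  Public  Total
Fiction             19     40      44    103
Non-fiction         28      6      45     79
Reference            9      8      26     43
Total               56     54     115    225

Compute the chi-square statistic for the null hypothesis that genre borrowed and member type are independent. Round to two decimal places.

27.03

Grand total N = 225.
Expected counts (row total × column total / N):
  Fiction, Student: 103×56/225 = 25.636
  Fiction, Staff: 103×54/225 = 24.720
  Fiction, Public: 103×115/225 = 52.644
  Non-fiction, Student: 79×56/225 = 19.662
  Non-fiction, Staff: 79×54/225 = 18.960
  Non-fiction, Public: 79×115/225 = 40.378
  Reference, Student: 43×56/225 = 10.702
  Reference, Staff: 43×54/225 = 10.320
  Reference, Public: 43×115/225 = 21.978
Contributions (O − E)²/E:
  (19 − 25.636)²/25.636 = 1.7178
  (40 − 24.720)²/24.720 = 9.4449
  (44 − 52.644)²/52.644 = 1.4193
  (28 − 19.662)²/19.662 = 3.5359
  (6 − 18.960)²/18.960 = 8.8587
  (45 − 40.378)²/40.378 = 0.5291
  (9 − 10.702)²/10.702 = 0.2707
  (8 − 10.320)²/10.320 = 0.5216
  (26 − 21.978)²/21.978 = 0.7360
χ² = 1.7178 + 9.4449 + 1.4193 + 3.5359 + 8.8587 + 0.5291 + 0.2707 + 0.5216 + 0.7360 = 27.03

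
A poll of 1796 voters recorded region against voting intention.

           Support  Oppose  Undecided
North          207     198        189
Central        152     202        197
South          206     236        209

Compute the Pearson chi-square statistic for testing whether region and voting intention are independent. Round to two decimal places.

7.56

Row totals: 594, 551, 651. Column totals: 565, 636, 595. Grand total N = 1796.
Expected counts (row total × column total / N):
  North, Support: 594×565/1796 = 186.865
  North, Oppose: 594×636/1796 = 210.347
  North, Undecided: 594×595/1796 = 196.787
  Central, Support: 551×565/1796 = 173.338
  Central, Oppose: 551×636/1796 = 195.120
  Central, Undecided: 551×595/1796 = 182.542
  South, Support: 651×565/1796 = 204.797
  South, Oppose: 651×636/1796 = 230.532
  South, Undecided: 651×595/1796 = 215.671
Contributions (O − E)²/E:
  (207 − 186.865)²/186.865 = 2.1696
  (198 − 210.347)²/210.347 = 0.7247
  (189 − 196.787)²/196.787 = 0.3081
  (152 − 173.338)²/173.338 = 2.6267
  (202 − 195.120)²/195.120 = 0.2426
  (197 − 182.542)²/182.542 = 1.1451
  (206 − 204.797)²/204.797 = 0.0071
  (236 − 230.532)²/230.532 = 0.1297
  (209 − 215.671)²/215.671 = 0.2063
χ² = 2.1696 + 0.7247 + 0.3081 + 2.6267 + 0.2426 + 1.1451 + 0.0071 + 0.1297 + 0.2063 = 7.56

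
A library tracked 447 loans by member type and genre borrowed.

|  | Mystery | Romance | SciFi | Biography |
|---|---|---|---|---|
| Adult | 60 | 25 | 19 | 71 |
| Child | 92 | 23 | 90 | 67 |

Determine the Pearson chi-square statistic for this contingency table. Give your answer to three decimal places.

Row totals: 175, 272. Column totals: 152, 48, 109, 138. Grand total N = 447.
Expected counts (row total × column total / N):
  Adult, Mystery: 175×152/447 = 59.50783
  Adult, Romance: 175×48/447 = 18.79195
  Adult, SciFi: 175×109/447 = 42.67338
  Adult, Biography: 175×138/447 = 54.02685
  Child, Mystery: 272×152/447 = 92.49217
  Child, Romance: 272×48/447 = 29.20805
  Child, SciFi: 272×109/447 = 66.32662
  Child, Biography: 272×138/447 = 83.97315
Contributions (O − E)²/E:
  (60 − 59.50783)²/59.50783 = 0.0041
  (25 − 18.79195)²/18.79195 = 2.0509
  (19 − 42.67338)²/42.67338 = 13.1330
  (71 − 54.02685)²/54.02685 = 5.3323
  (92 − 92.49217)²/92.49217 = 0.0026
  (23 − 29.20805)²/29.20805 = 1.3195
  (90 − 66.32662)²/66.32662 = 8.4495
  (67 − 83.97315)²/83.97315 = 3.4307
χ² = 0.0041 + 2.0509 + 13.1330 + 5.3323 + 0.0026 + 1.3195 + 8.4495 + 3.4307 = 33.723

33.723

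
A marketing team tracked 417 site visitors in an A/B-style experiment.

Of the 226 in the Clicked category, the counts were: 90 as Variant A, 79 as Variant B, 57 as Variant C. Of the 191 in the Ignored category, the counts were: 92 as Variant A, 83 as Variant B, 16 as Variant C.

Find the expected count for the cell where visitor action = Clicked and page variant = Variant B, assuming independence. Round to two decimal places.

87.80

Row total (Clicked) = 226; column total (Variant B) = 162; grand total N = 417.
Expected count = (row total × column total) / N = 226 × 162 / 417 = 87.80.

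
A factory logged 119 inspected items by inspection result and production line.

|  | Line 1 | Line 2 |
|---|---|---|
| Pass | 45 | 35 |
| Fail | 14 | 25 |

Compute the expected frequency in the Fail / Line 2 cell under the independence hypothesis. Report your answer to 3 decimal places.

19.664

Row total (Fail) = 39; column total (Line 2) = 60; grand total N = 119.
Expected count = (row total × column total) / N = 39 × 60 / 119 = 19.664.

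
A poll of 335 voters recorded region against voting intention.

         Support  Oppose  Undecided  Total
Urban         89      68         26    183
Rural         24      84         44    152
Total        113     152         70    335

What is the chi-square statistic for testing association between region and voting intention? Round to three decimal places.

41.186

Grand total N = 335.
Expected counts (row total × column total / N):
  Urban, Support: 183×113/335 = 61.7284
  Urban, Oppose: 183×152/335 = 83.0328
  Urban, Undecided: 183×70/335 = 38.2388
  Rural, Support: 152×113/335 = 51.2716
  Rural, Oppose: 152×152/335 = 68.9672
  Rural, Undecided: 152×70/335 = 31.7612
Contributions (O − E)²/E:
  (89 − 61.7284)²/61.7284 = 12.0486
  (68 − 83.0328)²/83.0328 = 2.7216
  (26 − 38.2388)²/38.2388 = 3.9172
  (24 − 51.2716)²/51.2716 = 14.5059
  (84 − 68.9672)²/68.9672 = 3.2767
  (44 − 31.7612)²/31.7612 = 4.7161
χ² = 12.0486 + 2.7216 + 3.9172 + 14.5059 + 3.2767 + 4.7161 = 41.186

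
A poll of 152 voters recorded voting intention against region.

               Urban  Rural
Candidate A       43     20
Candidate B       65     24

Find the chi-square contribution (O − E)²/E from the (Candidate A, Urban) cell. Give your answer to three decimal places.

0.069

Row total (Candidate A) = 63; column total (Urban) = 108; N = 152.
Expected count E = 63 × 108 / 152 = 44.7632.
Contribution = (O − E)²/E = (43 − 44.7632)² / 44.7632 = 0.069.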